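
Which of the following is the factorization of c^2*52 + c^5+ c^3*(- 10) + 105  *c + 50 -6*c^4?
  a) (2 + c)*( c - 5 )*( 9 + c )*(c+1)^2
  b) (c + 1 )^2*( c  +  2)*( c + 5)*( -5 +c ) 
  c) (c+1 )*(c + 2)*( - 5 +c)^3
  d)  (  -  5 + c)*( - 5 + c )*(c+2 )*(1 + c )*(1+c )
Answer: d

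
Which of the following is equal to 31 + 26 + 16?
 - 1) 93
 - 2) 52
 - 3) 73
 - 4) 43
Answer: 3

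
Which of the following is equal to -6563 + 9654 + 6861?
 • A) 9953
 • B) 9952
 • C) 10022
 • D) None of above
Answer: B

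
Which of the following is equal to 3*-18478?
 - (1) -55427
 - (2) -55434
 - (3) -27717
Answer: 2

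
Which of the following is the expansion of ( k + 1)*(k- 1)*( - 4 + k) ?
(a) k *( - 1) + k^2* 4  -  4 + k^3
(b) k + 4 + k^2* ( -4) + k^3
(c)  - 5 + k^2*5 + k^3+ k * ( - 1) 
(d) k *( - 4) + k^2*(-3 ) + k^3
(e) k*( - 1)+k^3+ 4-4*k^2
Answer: e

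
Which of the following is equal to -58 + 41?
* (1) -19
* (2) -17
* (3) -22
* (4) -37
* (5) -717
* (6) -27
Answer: 2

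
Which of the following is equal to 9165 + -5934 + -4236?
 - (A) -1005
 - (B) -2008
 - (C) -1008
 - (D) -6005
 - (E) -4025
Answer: A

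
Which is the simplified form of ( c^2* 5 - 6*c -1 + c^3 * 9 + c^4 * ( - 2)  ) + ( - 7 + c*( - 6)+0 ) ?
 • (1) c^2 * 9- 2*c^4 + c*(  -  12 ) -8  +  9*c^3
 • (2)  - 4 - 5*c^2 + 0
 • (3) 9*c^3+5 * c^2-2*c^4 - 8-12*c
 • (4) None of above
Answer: 3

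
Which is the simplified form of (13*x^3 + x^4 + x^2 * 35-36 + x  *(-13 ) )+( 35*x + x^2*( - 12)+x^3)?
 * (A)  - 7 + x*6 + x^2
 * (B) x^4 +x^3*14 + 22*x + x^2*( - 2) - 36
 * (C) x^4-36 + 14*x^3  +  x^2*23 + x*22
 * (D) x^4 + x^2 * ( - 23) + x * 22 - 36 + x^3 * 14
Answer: C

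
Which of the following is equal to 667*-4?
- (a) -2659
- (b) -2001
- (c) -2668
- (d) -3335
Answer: c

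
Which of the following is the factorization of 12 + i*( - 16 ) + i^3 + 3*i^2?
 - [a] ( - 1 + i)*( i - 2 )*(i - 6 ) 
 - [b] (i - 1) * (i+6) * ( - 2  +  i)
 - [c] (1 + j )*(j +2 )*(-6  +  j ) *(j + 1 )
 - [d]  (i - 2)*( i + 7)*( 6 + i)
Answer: b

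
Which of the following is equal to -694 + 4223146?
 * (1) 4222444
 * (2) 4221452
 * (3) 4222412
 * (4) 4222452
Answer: 4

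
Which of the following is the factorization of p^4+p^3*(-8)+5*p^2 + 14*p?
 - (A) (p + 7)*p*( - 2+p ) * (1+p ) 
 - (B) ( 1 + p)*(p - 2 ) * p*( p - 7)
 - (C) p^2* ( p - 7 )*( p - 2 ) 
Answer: B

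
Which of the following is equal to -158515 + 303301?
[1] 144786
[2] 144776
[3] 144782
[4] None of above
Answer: 1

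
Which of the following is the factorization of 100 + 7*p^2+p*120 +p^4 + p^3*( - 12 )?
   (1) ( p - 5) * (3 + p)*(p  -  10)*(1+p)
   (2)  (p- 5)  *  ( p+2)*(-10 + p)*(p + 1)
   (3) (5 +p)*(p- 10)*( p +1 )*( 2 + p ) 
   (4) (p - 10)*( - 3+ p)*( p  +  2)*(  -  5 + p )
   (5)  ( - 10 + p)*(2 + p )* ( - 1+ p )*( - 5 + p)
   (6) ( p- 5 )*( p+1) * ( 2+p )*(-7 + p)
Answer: 2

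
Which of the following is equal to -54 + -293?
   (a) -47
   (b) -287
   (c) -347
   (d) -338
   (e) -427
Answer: c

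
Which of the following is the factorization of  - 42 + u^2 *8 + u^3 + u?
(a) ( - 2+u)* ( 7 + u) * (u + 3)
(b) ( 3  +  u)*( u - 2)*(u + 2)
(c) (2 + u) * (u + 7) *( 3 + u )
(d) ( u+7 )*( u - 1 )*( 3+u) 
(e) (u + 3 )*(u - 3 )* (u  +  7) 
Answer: a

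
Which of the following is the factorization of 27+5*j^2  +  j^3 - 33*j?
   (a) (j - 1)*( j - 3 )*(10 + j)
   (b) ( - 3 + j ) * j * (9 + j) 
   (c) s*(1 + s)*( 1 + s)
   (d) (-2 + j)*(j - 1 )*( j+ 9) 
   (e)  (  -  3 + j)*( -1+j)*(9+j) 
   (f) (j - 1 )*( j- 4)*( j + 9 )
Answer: e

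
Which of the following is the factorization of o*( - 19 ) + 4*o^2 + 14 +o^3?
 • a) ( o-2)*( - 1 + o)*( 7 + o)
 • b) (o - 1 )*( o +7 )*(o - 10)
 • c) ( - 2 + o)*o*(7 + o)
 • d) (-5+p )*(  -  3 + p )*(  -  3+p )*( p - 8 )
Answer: a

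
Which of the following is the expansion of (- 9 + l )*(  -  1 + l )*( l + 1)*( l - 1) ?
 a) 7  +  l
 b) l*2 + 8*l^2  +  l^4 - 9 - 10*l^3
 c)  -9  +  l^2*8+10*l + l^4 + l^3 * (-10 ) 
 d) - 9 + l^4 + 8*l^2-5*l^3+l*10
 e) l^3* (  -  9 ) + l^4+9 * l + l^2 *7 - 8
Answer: c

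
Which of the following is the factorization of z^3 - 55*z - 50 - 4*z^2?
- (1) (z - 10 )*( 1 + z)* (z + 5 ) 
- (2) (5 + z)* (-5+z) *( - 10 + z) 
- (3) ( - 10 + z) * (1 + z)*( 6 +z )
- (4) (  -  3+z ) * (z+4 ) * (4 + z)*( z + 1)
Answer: 1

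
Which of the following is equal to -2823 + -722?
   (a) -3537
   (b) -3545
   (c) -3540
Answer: b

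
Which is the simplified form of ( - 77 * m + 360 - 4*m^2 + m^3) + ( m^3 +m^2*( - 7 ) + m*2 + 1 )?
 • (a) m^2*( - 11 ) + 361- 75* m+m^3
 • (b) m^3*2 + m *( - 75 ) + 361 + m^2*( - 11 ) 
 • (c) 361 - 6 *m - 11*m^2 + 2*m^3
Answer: b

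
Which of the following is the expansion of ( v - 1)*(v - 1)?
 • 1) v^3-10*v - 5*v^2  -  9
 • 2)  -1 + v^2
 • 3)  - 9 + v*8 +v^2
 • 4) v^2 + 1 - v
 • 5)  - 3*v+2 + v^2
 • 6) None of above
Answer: 6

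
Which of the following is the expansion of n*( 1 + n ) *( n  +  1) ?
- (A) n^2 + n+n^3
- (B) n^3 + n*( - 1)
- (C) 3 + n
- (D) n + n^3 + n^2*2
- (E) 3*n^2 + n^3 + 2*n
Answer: D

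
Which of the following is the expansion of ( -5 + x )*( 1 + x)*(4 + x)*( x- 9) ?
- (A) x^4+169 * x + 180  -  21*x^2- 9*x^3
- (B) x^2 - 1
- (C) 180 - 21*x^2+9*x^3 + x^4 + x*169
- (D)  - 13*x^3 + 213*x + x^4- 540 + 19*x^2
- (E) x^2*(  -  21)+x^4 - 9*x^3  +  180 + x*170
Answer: A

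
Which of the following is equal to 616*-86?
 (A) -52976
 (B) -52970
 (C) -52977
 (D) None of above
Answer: A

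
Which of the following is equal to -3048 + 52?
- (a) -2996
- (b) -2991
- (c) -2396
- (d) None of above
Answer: a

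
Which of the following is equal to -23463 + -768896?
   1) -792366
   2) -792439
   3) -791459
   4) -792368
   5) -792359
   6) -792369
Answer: 5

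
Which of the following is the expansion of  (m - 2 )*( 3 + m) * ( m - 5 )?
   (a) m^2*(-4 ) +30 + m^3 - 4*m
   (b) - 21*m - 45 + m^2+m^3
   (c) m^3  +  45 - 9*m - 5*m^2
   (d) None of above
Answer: d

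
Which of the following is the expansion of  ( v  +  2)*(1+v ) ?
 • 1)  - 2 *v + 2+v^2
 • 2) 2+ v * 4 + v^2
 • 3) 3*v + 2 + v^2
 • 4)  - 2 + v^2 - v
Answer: 3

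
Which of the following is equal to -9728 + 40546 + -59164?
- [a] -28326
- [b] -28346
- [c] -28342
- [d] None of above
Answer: b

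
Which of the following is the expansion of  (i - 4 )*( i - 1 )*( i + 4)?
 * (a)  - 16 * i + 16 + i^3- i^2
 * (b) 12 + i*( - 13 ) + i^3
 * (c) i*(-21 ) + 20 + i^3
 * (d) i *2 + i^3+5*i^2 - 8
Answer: a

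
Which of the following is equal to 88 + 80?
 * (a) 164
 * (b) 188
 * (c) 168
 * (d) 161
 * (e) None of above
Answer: c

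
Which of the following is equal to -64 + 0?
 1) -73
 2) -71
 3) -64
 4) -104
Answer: 3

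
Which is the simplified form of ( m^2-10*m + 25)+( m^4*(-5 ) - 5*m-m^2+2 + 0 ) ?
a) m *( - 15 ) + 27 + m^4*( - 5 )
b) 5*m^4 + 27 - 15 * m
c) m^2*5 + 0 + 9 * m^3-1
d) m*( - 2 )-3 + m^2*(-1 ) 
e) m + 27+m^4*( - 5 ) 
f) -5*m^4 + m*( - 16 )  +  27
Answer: a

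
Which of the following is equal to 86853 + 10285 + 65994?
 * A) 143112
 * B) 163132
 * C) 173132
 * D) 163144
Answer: B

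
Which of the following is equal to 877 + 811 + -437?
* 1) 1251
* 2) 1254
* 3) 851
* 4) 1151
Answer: 1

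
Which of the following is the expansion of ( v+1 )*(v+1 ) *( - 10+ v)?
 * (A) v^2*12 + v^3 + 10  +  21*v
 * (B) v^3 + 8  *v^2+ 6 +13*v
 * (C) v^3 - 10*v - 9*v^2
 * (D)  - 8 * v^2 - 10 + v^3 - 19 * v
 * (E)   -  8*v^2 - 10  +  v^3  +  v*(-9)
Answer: D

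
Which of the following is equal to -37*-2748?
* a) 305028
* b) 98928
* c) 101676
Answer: c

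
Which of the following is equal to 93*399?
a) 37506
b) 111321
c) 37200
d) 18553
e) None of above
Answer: e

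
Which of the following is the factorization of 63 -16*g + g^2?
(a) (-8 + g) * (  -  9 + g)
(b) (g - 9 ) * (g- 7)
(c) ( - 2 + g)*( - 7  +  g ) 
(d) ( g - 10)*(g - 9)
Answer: b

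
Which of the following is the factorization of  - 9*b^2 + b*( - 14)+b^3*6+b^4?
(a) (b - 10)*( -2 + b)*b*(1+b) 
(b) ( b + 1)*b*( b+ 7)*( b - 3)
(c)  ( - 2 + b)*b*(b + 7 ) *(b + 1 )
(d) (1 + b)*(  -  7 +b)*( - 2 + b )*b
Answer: c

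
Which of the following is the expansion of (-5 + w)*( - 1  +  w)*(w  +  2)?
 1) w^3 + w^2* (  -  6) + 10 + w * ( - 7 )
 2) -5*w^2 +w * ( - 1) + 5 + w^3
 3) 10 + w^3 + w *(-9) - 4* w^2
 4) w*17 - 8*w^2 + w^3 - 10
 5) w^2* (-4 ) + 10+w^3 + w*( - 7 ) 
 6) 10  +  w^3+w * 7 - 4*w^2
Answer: 5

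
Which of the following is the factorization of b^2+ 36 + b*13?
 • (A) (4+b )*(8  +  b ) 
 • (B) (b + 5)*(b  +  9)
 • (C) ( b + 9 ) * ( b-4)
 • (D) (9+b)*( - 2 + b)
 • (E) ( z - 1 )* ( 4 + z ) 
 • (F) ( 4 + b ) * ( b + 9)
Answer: F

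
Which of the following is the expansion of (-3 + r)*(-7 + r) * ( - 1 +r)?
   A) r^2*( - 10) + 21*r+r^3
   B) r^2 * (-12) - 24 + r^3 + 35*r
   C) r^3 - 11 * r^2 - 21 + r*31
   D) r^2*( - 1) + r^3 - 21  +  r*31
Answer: C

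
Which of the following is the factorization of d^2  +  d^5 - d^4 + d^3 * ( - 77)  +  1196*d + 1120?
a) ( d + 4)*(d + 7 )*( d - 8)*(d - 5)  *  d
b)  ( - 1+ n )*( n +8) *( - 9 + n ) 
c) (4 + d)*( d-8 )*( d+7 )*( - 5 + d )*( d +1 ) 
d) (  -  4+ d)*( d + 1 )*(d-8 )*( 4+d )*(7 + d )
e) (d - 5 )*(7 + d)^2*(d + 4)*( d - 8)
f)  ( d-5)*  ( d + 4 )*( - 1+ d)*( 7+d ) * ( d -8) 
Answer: c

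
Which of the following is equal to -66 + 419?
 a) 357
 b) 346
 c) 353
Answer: c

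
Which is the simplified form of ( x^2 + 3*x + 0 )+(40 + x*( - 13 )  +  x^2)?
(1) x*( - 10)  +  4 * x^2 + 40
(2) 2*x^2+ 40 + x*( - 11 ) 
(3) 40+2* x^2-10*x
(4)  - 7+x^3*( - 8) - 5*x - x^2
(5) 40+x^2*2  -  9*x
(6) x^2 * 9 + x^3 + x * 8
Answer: 3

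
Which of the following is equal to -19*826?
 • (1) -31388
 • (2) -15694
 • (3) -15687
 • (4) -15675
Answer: 2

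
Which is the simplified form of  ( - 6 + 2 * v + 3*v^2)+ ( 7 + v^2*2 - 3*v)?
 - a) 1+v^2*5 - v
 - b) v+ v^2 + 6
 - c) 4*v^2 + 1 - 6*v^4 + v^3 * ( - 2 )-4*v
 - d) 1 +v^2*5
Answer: a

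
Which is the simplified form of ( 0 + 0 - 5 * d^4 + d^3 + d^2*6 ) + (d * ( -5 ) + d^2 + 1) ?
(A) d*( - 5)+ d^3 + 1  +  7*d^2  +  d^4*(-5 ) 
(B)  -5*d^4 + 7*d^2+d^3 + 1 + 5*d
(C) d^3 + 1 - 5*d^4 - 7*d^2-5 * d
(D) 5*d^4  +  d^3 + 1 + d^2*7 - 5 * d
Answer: A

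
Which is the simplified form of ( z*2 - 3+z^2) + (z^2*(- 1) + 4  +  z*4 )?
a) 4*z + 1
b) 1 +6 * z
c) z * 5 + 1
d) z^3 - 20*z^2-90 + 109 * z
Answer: b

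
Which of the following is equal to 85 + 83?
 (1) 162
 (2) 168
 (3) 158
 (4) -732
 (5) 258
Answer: 2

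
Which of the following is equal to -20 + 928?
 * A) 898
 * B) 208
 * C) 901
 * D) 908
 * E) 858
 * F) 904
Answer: D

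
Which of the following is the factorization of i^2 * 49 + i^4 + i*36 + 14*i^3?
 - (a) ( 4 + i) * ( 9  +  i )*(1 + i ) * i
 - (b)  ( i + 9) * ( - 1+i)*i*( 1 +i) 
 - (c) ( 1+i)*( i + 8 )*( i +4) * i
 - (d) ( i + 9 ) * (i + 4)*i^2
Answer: a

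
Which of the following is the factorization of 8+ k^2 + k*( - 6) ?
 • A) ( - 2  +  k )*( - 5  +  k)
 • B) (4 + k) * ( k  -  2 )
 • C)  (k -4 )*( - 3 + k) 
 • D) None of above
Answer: D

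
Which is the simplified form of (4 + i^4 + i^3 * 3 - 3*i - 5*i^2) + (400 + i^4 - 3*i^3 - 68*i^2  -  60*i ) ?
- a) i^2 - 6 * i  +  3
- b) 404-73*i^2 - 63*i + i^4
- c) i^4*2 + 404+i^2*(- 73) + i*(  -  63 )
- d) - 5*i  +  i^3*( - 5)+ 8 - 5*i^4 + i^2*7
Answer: c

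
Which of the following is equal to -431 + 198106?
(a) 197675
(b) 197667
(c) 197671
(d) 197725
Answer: a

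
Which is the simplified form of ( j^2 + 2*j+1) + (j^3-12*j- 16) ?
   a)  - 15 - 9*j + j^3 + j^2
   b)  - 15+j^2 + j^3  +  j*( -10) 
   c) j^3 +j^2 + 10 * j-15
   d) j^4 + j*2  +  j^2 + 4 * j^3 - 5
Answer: b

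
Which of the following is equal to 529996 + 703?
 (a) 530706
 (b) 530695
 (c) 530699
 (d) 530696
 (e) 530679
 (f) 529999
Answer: c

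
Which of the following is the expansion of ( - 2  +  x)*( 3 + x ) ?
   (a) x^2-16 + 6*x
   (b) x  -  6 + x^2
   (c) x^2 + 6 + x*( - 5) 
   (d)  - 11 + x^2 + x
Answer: b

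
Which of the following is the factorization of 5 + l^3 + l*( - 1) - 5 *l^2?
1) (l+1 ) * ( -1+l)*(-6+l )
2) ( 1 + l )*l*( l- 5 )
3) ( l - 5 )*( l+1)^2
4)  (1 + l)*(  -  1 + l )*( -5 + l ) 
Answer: 4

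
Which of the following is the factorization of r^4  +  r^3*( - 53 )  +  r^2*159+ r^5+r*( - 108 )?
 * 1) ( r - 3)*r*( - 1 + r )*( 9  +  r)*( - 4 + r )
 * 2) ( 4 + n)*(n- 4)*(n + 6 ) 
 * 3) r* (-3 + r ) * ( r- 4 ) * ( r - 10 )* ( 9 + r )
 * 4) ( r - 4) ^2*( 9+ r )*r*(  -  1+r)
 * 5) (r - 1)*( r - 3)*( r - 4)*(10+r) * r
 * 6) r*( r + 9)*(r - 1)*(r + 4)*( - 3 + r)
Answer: 1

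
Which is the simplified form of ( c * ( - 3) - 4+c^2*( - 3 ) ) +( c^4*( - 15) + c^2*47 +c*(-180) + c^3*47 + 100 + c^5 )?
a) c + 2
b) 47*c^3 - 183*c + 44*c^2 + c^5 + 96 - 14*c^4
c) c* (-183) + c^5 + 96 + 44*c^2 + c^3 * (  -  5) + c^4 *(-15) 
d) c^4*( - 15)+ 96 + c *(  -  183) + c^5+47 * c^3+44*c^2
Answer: d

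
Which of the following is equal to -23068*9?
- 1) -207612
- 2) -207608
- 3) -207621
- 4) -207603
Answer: 1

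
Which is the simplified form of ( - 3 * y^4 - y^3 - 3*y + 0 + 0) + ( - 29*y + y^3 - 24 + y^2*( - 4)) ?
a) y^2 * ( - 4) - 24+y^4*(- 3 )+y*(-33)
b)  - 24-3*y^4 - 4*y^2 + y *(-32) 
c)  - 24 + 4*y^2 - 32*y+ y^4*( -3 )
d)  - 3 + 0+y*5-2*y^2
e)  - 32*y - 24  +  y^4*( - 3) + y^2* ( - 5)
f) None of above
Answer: b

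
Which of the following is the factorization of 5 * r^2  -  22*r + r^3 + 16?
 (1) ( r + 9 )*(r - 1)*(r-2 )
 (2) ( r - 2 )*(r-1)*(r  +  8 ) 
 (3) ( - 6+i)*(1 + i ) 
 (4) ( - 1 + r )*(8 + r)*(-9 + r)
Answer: 2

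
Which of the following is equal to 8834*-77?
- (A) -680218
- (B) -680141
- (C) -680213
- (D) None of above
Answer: A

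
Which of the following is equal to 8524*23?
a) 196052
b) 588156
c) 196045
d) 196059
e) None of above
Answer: a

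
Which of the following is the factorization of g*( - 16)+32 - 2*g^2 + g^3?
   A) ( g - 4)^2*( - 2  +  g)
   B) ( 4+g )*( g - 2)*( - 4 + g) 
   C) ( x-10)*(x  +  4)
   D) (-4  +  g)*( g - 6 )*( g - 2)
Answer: B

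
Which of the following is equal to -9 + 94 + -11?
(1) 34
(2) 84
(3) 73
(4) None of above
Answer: 4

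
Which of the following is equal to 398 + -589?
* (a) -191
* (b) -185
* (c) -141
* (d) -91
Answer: a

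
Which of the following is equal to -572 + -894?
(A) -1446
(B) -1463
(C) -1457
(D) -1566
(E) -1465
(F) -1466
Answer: F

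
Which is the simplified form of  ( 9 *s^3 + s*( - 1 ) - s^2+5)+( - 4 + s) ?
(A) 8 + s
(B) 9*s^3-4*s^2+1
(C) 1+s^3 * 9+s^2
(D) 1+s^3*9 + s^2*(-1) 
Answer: D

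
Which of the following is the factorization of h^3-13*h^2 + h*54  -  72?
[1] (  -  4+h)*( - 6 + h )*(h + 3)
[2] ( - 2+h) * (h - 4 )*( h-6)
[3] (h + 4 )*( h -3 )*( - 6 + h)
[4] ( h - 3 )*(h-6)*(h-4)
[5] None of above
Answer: 4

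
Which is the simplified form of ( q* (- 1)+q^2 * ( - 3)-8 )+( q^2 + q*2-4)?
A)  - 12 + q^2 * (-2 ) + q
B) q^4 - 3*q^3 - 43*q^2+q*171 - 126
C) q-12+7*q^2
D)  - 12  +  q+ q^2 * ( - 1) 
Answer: A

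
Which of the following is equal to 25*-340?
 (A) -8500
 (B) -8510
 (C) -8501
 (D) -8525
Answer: A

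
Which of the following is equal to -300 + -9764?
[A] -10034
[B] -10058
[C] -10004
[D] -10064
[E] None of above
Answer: D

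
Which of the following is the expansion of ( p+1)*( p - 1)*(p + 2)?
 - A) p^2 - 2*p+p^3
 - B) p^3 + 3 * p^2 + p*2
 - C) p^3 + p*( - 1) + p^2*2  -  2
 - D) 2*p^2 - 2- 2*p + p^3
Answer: C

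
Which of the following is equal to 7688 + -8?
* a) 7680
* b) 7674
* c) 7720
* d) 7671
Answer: a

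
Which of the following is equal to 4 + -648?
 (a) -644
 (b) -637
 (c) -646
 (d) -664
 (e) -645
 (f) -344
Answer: a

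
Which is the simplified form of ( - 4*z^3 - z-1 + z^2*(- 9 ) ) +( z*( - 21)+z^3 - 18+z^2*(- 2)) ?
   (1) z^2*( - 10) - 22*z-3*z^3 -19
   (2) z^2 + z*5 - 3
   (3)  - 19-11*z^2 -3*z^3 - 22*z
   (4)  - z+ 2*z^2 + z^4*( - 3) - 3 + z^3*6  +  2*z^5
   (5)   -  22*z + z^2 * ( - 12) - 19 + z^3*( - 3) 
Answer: 3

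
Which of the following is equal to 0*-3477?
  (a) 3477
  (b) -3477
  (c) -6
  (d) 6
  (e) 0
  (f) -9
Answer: e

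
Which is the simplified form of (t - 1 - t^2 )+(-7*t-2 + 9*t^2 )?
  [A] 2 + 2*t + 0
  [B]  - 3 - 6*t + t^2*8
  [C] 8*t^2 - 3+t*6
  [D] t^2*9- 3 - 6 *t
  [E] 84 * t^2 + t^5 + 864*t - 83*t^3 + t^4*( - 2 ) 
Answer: B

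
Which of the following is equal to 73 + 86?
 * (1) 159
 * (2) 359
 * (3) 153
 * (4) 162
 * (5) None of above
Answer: 1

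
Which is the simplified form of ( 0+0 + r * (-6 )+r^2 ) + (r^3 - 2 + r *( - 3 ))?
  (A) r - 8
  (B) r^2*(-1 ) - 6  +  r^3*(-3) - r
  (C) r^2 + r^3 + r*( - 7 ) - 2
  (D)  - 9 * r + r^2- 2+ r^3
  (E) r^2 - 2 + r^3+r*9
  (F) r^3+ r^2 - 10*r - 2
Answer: D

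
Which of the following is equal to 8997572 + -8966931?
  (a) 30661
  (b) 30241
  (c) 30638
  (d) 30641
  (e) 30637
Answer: d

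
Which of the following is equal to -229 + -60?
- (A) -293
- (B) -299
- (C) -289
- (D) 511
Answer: C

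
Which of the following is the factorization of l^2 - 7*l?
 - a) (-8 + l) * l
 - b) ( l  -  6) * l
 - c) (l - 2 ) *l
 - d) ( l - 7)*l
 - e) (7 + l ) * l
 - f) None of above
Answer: d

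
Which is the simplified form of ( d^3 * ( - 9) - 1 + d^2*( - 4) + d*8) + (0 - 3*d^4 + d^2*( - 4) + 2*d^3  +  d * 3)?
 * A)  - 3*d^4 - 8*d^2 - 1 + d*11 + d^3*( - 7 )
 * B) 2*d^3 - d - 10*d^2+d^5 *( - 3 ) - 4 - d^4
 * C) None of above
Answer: A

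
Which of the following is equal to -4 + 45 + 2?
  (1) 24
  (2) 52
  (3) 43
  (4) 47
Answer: 3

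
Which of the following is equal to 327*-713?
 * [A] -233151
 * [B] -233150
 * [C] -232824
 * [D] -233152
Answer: A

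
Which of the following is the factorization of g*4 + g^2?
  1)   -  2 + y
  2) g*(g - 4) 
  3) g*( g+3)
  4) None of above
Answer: 4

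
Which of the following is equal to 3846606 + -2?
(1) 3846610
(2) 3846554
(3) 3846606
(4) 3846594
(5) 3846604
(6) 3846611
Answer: 5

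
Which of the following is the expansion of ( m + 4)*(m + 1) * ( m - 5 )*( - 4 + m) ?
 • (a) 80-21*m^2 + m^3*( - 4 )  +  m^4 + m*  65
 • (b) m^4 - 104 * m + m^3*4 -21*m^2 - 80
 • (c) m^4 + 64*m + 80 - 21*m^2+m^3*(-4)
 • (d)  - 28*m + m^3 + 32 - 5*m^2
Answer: c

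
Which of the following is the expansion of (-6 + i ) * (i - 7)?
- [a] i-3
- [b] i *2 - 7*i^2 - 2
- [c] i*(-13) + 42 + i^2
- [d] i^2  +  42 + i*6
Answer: c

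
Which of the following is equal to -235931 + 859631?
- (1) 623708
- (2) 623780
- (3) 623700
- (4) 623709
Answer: 3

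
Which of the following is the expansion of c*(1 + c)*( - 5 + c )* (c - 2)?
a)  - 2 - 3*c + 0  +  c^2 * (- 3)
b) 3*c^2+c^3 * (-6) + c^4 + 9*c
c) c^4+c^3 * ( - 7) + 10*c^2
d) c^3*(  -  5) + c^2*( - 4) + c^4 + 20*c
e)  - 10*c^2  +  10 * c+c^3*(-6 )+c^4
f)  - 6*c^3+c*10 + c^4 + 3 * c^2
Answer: f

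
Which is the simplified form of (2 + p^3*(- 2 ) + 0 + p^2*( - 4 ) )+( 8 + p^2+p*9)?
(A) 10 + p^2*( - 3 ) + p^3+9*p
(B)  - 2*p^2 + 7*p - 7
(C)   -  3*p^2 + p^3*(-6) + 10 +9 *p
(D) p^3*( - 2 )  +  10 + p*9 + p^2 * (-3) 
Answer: D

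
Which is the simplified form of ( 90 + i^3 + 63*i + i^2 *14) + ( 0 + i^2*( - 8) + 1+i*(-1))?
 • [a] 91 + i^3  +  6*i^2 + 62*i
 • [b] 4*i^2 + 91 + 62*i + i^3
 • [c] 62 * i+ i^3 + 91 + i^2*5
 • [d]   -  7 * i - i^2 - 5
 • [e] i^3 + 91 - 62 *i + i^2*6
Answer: a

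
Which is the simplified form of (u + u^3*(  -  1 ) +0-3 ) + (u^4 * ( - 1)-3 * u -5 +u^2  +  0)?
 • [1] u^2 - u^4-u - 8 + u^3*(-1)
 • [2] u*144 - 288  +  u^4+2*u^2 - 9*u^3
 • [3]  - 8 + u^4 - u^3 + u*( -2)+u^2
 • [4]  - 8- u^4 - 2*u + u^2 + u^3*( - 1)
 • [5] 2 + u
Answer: 4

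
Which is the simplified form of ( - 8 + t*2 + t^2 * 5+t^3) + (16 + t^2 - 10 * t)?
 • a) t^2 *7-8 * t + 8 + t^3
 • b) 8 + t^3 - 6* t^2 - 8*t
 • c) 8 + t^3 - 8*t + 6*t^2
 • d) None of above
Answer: c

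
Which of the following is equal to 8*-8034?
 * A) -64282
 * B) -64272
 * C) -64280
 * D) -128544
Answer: B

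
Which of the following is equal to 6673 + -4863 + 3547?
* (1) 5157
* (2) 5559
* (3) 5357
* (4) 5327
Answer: 3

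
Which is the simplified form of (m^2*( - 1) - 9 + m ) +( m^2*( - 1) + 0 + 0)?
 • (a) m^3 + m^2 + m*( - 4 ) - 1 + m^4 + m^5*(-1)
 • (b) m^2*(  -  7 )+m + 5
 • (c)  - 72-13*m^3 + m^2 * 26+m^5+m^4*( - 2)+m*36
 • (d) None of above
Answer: d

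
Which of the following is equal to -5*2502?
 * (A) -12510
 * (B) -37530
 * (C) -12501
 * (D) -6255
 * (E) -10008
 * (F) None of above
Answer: A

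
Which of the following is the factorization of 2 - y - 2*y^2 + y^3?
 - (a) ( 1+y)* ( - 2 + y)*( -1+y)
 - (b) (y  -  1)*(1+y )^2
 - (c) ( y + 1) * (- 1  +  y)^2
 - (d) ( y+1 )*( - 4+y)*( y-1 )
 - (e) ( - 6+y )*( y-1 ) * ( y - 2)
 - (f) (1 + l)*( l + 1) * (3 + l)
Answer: a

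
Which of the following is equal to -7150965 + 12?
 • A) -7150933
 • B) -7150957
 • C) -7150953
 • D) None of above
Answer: C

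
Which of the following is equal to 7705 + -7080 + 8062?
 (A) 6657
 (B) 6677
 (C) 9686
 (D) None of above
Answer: D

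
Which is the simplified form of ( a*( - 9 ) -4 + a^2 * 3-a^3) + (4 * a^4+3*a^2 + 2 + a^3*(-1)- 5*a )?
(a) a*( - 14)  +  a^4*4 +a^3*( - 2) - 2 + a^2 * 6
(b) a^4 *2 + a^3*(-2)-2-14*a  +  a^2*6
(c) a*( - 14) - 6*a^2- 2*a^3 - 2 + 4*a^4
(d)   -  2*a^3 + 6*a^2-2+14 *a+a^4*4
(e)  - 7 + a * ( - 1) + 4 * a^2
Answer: a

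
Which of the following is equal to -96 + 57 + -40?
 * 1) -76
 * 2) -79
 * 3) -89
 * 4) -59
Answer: 2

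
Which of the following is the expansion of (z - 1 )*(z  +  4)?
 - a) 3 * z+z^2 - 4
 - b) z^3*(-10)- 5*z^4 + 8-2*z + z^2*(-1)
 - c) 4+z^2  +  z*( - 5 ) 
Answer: a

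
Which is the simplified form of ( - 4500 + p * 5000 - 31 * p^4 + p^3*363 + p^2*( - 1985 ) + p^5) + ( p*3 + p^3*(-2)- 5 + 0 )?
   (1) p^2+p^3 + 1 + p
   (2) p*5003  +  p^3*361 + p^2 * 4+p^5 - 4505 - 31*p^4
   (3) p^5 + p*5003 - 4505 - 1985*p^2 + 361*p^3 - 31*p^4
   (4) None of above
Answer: 3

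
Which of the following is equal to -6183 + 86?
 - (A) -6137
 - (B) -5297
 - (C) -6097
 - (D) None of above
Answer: C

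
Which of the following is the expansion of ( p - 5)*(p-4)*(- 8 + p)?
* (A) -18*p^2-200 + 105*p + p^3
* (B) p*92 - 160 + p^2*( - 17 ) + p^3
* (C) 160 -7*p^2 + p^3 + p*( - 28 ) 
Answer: B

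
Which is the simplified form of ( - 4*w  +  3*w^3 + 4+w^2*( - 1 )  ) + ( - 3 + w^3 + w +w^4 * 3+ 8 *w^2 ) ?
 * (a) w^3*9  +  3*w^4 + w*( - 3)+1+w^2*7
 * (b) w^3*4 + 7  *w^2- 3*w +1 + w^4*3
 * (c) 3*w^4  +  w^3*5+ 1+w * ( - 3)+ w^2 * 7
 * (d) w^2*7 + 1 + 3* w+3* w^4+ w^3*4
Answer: b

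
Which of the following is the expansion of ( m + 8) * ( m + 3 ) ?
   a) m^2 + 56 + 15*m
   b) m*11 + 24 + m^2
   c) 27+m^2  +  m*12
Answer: b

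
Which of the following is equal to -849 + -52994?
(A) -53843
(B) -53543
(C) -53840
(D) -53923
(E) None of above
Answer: A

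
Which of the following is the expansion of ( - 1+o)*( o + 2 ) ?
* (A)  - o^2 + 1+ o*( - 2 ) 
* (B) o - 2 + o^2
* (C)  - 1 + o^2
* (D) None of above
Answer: B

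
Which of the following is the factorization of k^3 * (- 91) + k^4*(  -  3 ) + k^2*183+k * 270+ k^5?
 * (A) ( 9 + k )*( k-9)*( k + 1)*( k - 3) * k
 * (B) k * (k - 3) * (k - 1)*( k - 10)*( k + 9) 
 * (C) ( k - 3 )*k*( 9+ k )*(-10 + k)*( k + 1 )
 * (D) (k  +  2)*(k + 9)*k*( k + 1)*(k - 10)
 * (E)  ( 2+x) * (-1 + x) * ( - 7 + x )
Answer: C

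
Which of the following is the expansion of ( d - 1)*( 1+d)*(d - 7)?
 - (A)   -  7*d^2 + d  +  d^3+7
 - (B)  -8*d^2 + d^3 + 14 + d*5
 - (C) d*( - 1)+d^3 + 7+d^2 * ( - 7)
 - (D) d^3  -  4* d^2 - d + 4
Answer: C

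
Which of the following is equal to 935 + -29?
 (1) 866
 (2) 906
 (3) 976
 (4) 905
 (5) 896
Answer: 2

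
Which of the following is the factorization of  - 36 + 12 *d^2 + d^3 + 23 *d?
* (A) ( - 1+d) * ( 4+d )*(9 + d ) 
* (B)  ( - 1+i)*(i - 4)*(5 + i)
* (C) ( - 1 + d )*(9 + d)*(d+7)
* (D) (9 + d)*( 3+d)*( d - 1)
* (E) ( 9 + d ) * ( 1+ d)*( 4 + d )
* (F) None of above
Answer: A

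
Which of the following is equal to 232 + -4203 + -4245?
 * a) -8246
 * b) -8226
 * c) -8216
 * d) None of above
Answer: c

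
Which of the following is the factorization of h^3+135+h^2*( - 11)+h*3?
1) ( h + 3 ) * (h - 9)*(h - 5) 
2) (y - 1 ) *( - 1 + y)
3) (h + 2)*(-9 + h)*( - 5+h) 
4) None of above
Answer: 1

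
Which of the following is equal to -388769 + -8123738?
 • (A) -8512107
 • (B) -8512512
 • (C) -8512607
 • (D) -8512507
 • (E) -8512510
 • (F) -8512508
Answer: D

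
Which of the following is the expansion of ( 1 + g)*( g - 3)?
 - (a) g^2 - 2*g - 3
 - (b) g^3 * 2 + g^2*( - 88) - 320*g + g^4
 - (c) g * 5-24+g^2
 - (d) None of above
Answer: a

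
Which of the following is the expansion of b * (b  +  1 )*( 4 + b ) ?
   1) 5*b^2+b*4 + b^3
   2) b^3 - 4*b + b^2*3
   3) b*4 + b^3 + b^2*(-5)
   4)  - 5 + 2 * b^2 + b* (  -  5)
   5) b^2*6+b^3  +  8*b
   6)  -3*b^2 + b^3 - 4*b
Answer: 1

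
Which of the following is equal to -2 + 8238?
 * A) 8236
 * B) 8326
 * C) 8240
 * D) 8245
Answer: A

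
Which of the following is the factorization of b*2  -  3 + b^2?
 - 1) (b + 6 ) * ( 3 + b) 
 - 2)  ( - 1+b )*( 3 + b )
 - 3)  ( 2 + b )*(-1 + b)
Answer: 2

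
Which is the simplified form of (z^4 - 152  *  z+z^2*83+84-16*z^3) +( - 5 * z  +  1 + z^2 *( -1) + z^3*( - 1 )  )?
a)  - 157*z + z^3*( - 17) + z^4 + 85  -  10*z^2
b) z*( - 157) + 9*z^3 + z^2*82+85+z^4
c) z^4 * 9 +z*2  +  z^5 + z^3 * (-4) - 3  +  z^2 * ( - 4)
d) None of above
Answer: d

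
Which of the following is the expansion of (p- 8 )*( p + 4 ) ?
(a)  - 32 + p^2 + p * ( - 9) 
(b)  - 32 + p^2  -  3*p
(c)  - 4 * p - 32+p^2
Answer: c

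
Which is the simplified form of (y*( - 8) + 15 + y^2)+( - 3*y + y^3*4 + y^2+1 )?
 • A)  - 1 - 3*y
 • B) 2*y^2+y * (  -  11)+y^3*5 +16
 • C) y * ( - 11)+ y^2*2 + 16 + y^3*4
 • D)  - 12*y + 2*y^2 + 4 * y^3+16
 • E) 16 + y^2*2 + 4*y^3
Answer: C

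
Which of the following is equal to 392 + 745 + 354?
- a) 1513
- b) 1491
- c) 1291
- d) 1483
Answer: b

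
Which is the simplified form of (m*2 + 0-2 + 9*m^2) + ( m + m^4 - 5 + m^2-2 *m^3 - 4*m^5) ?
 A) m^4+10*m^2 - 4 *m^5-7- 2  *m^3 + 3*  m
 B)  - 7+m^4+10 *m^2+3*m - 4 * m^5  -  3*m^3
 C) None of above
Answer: A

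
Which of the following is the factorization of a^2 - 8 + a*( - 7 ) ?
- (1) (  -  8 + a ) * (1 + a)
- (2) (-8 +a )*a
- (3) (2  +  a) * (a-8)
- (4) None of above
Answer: 1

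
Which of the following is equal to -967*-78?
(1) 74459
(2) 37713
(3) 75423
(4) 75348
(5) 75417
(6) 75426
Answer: 6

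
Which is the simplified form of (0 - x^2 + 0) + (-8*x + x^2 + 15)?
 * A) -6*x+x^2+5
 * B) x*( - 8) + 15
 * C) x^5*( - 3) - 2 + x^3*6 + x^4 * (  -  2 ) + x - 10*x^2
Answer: B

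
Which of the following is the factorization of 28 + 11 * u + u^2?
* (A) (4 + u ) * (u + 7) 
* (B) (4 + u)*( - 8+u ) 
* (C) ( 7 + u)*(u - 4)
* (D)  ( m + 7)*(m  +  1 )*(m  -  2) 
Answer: A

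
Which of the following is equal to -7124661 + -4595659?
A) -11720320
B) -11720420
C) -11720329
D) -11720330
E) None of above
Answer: A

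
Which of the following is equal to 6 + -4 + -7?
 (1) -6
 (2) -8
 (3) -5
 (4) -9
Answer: 3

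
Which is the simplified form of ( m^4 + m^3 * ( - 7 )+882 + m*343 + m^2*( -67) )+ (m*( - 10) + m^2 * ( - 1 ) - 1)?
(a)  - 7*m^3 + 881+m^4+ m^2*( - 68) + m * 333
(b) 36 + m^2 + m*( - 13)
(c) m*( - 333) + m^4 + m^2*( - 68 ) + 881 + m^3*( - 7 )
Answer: a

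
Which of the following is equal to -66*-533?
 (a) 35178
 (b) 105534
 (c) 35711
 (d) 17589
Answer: a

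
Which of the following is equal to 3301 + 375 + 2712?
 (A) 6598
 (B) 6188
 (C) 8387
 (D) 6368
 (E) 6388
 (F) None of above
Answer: E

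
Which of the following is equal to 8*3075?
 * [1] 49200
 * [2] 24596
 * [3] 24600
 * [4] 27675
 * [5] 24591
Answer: 3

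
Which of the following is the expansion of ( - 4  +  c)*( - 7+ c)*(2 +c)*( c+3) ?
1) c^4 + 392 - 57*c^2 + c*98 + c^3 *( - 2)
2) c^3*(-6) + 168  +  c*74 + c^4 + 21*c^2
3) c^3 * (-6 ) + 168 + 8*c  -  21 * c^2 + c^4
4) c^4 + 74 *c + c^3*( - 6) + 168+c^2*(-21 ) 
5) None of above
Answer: 4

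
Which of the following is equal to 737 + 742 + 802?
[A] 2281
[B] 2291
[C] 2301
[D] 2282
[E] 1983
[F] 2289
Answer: A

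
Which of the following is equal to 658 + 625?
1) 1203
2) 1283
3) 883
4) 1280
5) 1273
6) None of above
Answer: 2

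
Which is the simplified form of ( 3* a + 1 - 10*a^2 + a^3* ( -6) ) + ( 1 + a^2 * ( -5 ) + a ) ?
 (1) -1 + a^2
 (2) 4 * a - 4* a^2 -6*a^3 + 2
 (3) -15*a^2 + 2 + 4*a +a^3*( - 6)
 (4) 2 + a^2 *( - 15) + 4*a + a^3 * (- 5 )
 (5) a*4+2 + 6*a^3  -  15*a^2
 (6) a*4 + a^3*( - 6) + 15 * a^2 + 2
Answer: 3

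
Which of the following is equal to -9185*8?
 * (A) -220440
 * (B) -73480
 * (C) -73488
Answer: B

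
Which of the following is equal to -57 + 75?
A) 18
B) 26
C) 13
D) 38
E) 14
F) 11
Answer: A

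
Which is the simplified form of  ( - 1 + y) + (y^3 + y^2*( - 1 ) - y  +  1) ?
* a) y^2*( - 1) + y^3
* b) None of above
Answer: a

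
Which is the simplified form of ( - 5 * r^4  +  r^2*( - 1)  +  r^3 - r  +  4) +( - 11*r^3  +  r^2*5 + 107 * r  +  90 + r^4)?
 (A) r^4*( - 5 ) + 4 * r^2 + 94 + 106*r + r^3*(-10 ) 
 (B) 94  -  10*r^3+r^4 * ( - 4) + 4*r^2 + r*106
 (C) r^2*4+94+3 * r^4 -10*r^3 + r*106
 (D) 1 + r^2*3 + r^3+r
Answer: B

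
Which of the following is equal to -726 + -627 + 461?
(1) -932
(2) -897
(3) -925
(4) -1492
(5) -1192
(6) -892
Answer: 6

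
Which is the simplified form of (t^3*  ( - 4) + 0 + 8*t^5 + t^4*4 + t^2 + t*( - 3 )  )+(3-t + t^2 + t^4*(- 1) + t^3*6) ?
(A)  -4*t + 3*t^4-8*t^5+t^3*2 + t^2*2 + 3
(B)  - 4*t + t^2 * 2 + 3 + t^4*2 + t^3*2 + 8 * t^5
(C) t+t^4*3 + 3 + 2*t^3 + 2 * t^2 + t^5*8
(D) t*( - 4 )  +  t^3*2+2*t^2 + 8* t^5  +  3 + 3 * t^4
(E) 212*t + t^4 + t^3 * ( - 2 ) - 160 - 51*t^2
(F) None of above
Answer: D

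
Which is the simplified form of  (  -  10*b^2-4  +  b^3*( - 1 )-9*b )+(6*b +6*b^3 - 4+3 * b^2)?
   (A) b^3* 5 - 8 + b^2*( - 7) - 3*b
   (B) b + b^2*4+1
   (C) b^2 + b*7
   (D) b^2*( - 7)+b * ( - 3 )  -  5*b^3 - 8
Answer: A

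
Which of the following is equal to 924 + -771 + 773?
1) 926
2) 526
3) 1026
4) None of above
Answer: 1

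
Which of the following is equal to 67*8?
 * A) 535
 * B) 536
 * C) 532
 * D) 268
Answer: B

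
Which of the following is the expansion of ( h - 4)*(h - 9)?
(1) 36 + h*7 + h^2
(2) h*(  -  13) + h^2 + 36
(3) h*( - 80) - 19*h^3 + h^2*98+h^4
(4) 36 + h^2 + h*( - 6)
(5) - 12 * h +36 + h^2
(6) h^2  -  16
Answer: 2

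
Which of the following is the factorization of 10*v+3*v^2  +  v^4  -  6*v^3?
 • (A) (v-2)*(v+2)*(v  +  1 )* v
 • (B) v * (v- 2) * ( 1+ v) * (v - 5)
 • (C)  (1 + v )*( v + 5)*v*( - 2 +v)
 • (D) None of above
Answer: B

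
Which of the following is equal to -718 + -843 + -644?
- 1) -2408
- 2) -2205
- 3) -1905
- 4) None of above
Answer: 2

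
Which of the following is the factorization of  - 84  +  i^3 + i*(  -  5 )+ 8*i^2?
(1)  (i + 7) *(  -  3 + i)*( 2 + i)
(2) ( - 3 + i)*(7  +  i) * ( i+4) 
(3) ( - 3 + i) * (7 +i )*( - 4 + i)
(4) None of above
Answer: 2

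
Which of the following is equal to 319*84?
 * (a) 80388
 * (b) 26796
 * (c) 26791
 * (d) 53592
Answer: b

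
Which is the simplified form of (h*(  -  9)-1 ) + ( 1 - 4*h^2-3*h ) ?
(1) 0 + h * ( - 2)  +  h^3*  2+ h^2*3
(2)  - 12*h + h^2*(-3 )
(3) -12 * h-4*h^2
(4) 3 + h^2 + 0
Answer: 3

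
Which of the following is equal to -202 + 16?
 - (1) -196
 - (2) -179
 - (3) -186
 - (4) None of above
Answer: 3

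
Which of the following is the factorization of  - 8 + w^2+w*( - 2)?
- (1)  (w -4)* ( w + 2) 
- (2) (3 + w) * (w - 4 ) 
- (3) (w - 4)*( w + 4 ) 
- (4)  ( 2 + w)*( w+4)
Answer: 1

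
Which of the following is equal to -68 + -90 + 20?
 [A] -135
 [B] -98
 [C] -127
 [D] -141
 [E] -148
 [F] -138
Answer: F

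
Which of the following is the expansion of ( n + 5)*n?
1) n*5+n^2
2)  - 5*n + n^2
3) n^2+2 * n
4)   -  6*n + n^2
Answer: 1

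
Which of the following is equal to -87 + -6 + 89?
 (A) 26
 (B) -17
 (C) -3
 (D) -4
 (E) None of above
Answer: D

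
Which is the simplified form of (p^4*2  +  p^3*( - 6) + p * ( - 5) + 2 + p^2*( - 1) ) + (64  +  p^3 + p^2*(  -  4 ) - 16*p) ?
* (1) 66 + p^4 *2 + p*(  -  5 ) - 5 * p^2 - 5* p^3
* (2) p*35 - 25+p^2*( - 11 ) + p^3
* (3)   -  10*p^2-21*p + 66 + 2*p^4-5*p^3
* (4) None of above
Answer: 4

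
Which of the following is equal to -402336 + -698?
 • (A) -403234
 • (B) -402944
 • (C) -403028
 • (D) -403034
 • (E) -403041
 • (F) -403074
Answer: D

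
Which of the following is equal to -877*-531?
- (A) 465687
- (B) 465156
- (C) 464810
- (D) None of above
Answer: A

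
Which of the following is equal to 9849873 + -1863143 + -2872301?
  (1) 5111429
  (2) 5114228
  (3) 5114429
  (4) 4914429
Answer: 3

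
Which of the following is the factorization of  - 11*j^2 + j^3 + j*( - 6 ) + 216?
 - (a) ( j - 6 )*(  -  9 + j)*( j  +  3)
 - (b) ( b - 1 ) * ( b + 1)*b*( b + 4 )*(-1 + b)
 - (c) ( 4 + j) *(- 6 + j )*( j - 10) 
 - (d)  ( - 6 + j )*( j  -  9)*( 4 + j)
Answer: d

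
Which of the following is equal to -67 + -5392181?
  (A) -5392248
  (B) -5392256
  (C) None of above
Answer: A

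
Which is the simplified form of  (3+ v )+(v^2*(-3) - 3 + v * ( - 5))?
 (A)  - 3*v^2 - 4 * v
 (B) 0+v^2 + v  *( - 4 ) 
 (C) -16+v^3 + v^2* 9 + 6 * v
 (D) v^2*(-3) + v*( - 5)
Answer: A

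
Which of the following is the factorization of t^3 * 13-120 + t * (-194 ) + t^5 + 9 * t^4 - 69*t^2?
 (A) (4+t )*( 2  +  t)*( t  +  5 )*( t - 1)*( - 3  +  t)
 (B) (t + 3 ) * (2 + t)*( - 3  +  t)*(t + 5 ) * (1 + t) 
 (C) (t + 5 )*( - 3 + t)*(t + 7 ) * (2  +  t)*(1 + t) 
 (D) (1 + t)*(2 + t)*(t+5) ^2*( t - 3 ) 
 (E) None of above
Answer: E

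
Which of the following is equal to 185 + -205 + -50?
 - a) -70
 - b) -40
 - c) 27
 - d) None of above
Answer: a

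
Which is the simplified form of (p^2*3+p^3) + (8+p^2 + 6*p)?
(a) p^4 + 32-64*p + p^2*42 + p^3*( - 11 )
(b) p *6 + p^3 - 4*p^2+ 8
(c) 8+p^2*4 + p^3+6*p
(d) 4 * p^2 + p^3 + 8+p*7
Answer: c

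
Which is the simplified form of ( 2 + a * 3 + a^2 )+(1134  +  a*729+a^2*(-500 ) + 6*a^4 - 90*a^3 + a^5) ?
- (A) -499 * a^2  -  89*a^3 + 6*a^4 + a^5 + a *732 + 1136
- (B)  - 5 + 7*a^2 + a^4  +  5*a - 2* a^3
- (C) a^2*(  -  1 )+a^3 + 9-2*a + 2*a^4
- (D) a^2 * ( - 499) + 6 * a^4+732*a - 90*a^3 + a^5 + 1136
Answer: D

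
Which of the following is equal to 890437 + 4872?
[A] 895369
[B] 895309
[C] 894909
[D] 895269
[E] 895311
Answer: B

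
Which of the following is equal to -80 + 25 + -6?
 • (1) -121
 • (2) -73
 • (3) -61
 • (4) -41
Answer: 3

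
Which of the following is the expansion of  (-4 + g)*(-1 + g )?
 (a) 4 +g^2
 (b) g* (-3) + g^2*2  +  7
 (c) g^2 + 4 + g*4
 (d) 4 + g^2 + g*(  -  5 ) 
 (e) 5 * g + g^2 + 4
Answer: d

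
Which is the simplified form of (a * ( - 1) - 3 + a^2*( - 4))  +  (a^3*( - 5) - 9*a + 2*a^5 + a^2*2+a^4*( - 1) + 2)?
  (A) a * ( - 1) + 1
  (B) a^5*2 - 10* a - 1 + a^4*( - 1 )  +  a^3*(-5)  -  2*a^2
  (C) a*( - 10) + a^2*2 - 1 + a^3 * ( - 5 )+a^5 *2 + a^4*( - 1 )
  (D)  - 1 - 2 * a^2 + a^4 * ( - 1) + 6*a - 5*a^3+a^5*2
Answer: B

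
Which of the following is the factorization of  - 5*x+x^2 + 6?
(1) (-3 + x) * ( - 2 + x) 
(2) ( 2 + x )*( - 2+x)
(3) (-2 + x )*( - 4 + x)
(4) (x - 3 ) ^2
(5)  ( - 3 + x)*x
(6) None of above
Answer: 1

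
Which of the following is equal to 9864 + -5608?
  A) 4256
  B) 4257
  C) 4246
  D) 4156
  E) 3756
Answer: A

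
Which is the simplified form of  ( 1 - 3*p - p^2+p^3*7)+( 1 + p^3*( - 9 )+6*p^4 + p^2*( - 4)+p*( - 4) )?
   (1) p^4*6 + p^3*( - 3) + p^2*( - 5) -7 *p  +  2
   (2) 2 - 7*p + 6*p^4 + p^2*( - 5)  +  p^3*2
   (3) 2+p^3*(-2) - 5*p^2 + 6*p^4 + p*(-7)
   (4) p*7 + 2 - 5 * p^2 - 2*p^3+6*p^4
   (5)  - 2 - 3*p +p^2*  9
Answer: 3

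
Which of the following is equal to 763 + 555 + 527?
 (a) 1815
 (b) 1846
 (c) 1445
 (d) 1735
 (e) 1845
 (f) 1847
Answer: e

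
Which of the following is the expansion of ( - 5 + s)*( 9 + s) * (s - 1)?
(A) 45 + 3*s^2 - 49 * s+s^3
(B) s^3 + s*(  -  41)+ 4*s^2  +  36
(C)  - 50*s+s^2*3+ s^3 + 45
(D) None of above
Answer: A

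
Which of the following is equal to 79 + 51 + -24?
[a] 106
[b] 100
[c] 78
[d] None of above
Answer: a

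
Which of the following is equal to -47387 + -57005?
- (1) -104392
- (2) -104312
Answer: 1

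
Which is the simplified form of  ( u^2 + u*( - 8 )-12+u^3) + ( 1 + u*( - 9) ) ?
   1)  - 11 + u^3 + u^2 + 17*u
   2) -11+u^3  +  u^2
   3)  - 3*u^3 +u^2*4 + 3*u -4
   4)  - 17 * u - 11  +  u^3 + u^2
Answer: 4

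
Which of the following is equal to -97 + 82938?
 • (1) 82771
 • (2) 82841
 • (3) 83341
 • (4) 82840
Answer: 2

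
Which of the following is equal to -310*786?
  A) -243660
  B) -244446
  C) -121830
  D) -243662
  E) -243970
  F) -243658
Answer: A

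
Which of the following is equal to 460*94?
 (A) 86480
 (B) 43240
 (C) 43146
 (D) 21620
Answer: B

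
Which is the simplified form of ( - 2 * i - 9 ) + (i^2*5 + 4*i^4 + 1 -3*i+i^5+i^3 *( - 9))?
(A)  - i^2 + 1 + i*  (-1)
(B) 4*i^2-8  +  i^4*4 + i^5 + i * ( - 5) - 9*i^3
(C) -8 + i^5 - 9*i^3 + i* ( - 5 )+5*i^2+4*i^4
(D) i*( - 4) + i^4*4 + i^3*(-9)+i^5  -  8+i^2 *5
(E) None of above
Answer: C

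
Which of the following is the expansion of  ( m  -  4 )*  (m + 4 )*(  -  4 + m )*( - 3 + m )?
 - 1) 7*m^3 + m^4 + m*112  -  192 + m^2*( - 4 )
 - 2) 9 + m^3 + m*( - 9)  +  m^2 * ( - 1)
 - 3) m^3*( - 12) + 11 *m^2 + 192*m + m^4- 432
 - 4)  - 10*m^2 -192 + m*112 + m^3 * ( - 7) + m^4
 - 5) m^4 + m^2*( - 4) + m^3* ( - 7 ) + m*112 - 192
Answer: 5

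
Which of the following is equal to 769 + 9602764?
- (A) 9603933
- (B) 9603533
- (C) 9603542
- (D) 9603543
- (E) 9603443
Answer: B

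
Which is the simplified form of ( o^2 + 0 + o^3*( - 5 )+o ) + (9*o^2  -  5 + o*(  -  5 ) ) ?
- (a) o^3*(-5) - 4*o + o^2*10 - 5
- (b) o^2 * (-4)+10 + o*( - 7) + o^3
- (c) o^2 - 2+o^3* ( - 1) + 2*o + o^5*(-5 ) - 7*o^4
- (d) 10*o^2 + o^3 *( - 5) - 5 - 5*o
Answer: a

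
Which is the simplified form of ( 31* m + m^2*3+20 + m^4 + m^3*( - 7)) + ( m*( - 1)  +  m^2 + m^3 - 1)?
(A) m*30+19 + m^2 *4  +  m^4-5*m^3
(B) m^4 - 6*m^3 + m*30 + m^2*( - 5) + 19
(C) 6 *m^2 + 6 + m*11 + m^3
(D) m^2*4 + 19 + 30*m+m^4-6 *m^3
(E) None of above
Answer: D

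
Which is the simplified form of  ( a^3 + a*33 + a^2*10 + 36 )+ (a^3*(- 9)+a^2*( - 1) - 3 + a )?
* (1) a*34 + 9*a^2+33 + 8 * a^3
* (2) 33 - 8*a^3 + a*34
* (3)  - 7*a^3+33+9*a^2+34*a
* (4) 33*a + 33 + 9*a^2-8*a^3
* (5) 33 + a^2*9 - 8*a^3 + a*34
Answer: 5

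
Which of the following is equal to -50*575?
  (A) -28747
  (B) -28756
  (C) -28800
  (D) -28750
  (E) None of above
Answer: D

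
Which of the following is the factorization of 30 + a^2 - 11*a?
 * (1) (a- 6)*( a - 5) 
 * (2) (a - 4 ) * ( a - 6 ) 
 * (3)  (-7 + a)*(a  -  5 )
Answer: 1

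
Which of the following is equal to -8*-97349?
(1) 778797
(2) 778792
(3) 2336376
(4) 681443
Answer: 2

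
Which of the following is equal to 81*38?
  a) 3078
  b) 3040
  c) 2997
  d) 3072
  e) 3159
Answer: a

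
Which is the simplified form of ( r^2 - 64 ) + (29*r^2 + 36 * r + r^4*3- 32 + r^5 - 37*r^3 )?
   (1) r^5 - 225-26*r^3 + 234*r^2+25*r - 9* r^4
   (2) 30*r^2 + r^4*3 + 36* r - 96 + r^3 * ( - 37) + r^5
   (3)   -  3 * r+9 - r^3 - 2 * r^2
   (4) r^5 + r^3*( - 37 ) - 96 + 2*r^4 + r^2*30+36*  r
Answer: 2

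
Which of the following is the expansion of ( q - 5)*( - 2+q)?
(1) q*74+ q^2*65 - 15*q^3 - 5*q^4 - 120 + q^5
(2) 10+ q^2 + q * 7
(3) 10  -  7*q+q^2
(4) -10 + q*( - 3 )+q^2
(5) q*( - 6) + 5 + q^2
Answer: 3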